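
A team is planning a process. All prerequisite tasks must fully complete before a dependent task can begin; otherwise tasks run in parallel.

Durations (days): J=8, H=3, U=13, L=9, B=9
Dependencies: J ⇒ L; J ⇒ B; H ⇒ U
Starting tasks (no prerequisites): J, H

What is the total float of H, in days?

The longest chain is J→L = 8+9 = 17; overall finish 17 days.
H finishes as early as 3 and must finish by 4.
Slack of H = 1 − 0 = 1 day.

1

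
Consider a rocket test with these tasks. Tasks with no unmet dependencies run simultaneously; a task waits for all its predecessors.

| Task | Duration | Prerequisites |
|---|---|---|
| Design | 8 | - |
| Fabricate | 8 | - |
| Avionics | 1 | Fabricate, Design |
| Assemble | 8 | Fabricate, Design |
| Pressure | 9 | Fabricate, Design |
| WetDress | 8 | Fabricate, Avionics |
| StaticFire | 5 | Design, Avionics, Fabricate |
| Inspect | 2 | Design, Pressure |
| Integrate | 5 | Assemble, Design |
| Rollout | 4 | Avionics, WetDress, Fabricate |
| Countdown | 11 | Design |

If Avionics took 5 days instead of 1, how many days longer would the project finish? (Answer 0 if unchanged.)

Baseline: Design→Avionics→WetDress→Rollout = 8+1+8+4 = 21 → 21 days.
Avionics lies on that path, so at 5 days the path becomes 25 days.
The critical path is still Design→Avionics→WetDress→Rollout; finish is now 25 days.
Change in finish: 25 − 21 = +4 days.

4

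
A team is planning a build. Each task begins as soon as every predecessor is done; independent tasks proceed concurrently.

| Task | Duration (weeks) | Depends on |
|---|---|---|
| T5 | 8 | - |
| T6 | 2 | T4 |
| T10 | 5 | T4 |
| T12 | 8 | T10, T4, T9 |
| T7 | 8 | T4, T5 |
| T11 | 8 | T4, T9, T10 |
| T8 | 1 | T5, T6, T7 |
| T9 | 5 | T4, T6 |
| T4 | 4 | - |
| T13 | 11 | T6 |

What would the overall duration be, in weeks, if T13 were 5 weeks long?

Actual critical path: T4→T6→T9→T11 = 4+2+5+8 = 19 ⇒ 19 weeks.
The longest path through T13 is only 17 weeks, so T13 has float 2.
That remains the longest chain; total 19 weeks.

19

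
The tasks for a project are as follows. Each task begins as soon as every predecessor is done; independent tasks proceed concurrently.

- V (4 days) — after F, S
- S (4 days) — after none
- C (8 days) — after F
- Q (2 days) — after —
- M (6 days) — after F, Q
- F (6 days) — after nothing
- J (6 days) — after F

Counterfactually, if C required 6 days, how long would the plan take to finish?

Baseline: F→C = 6+8 = 14 → 14 days.
C is on the critical path; changing it to 6 makes that path 12 days.
That remains the longest chain; total 12 days.

12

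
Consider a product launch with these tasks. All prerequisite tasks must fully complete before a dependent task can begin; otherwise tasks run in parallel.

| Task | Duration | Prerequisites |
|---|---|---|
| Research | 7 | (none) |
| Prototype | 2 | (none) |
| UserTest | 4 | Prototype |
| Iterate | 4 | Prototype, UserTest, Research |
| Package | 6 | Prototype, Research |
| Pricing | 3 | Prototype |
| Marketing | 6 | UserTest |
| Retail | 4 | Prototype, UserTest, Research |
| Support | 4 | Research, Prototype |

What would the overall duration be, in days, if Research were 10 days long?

16

Baseline: Research→Package = 7+6 = 13 → 13 days.
Research is on the critical path; changing it to 10 makes that path 16 days.
That remains the longest chain; total 16 days.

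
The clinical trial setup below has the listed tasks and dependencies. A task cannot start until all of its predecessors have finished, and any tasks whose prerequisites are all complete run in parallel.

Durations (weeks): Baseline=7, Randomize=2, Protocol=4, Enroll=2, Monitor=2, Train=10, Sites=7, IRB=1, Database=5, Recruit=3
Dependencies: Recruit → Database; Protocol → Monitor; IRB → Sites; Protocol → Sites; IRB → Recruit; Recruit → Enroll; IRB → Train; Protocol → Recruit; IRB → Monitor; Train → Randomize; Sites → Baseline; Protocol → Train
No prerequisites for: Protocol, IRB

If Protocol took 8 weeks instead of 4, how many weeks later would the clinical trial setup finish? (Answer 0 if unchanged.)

The binding path is Protocol→Sites→Baseline = 4+7+7 = 18; finish at 18 weeks.
Since Protocol is critical, the +4 change carries straight to that chain (now 22 weeks).
That remains the longest chain; total 22 weeks.
Change in finish: 22 − 18 = +4 weeks.

4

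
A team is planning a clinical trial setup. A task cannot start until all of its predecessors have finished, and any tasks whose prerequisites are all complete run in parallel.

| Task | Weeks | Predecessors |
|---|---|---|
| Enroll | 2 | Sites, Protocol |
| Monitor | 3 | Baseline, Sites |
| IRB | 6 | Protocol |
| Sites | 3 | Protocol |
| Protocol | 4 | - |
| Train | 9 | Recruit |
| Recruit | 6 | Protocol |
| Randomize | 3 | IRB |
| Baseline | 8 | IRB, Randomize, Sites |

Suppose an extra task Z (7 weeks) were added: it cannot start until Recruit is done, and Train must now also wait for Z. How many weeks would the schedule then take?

26

Originally the schedule takes 24 weeks.
With Z inserted, Train now waits for max(Recruit, Z).
New critical path: Protocol→Recruit→Z→Train = 4+6+7+9 = 26 ⇒ 26 weeks.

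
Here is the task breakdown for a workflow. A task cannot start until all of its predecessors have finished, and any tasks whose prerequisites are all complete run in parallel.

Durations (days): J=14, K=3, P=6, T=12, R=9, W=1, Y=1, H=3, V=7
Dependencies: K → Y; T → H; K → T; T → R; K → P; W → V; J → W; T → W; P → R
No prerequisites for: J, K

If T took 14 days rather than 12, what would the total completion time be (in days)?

Baseline: K→T→R = 3+12+9 = 24 → 24 days.
T is on the critical path; changing it to 14 makes that path 26 days.
The critical path is still K→T→R; finish is now 26 days.

26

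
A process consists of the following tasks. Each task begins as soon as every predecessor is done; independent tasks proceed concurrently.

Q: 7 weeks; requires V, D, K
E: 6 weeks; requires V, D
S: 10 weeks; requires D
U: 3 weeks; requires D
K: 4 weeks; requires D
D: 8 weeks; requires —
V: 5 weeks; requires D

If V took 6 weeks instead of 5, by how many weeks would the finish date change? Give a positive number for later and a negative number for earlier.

1

As given, the longest chain is D→V→Q = 8+5+7 = 20, so the finish is 20 weeks.
Since V is critical, the +1 change carries straight to that chain (now 21 weeks).
No other chain overtakes it, so the finish is 21 weeks.
Change in finish: 21 − 20 = +1 weeks.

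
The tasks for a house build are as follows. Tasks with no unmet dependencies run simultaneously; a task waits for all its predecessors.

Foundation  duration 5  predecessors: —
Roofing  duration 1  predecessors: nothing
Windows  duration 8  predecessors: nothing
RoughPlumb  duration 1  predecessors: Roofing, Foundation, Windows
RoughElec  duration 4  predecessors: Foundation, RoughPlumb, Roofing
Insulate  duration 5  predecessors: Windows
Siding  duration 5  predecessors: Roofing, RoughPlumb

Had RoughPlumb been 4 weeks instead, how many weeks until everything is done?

17

Baseline: Windows→RoughPlumb→Siding = 8+1+5 = 14 → 14 weeks.
RoughPlumb is on the critical path; changing it to 4 makes that path 17 weeks.
That remains the longest chain; total 17 weeks.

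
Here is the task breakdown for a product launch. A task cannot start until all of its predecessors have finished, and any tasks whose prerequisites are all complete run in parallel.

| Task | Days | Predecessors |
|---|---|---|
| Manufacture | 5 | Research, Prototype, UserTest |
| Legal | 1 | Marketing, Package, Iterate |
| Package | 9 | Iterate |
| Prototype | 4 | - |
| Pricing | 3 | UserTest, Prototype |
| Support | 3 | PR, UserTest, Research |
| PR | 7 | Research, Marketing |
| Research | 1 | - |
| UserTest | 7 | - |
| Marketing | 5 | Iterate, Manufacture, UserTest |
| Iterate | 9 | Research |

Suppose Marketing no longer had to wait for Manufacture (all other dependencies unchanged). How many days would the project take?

25

Before: longest chain UserTest→Manufacture→Marketing→PR→Support = 7+5+5+7+3 = 27, finish 27.
Without Manufacture→Marketing, Marketing's earliest start moves from 12 to 10.
After: Research→Iterate→Marketing→PR→Support = 1+9+5+7+3 = 25 → 25 days.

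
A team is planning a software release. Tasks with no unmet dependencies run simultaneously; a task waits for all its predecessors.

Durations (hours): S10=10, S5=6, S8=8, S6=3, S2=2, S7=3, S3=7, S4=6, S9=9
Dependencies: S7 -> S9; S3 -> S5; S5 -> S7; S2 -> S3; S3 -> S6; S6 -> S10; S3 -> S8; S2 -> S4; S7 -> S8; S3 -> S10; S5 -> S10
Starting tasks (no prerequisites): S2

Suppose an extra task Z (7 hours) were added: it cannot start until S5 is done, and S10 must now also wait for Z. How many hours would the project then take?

Originally the project takes 27 hours.
With Z inserted, S10 now waits for max(S6, S3, S5, Z).
New critical path: S2→S3→S5→Z→S10 = 2+7+6+7+10 = 32 ⇒ 32 hours.

32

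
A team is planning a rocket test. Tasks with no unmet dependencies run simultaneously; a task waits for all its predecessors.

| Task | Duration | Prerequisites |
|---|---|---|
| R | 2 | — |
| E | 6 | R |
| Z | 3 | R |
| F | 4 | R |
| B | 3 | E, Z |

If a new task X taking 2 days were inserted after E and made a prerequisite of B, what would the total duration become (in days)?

Originally the rocket test takes 11 days.
With X inserted, B now waits for max(E, Z, X).
New critical path: R→E→X→B = 2+6+2+3 = 13 ⇒ 13 days.

13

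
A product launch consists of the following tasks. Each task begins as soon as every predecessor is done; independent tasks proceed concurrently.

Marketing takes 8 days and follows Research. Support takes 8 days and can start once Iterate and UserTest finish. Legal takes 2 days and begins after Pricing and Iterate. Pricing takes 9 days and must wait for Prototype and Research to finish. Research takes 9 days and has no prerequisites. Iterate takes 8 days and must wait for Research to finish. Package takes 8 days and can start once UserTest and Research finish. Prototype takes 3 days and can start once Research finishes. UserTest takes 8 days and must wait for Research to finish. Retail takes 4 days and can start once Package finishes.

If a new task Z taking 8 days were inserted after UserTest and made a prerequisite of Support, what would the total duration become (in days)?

Originally the schedule takes 29 days.
With Z inserted, Support now waits for max(Iterate, UserTest, Z).
New critical path: Research→UserTest→Z→Support = 9+8+8+8 = 33 ⇒ 33 days.

33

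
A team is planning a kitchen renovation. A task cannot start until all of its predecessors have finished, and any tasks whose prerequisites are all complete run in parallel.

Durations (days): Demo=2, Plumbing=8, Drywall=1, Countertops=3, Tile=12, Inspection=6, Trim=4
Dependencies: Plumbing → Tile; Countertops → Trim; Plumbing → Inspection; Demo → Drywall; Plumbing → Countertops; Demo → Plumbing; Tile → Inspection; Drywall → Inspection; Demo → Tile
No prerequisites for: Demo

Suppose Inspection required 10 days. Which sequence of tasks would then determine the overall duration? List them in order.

Baseline: Demo→Plumbing→Tile→Inspection = 2+8+12+6 = 28 → 28 days.
Inspection is on the critical path; changing it to 10 makes that path 32 days.
No other chain overtakes it, so the finish is 32 days.

Demo, Plumbing, Tile, Inspection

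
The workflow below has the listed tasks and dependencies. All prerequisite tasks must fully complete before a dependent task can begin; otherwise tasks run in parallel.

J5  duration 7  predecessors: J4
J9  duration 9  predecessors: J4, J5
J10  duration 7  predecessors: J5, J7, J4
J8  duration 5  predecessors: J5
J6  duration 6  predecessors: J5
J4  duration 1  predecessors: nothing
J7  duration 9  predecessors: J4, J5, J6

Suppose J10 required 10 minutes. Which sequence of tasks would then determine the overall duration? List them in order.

J4, J5, J6, J7, J10

The binding path is J4→J5→J6→J7→J10 = 1+7+6+9+7 = 30; finish at 30 minutes.
J10 is on the critical path; changing it to 10 makes that path 33 minutes.
That remains the longest chain; total 33 minutes.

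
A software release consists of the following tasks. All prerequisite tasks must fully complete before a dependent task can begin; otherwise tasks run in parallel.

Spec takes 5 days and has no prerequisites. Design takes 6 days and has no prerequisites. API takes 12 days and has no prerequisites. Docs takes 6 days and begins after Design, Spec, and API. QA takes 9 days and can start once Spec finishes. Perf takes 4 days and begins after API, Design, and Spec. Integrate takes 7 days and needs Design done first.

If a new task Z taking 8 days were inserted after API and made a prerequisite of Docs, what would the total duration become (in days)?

Originally the schedule takes 18 days.
With Z inserted, Docs now waits for max(Design, Spec, API, Z).
New critical path: API→Z→Docs = 12+8+6 = 26 ⇒ 26 days.

26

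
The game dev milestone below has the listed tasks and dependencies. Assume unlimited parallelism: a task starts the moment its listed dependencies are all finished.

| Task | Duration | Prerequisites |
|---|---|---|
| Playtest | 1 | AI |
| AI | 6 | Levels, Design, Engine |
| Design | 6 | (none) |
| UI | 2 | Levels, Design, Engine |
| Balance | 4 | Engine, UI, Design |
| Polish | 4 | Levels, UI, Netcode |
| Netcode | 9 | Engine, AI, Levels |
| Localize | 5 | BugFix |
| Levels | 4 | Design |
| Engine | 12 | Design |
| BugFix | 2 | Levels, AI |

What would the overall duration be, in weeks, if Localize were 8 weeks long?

The binding path is Design→Engine→AI→Netcode→Polish = 6+12+6+9+4 = 37; finish at 37 weeks.
Localize is off the critical path — its longest chain is 31 weeks, giving 6 of slack.
That remains the longest chain; total 37 weeks.

37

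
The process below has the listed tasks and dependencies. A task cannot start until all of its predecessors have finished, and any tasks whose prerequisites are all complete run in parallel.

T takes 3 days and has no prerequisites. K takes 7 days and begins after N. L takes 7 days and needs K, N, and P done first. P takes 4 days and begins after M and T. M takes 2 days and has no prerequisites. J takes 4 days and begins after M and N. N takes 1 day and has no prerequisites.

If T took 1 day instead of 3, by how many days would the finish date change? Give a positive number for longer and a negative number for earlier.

0

Actual critical path: N→K→L = 1+7+7 = 15 ⇒ 15 days.
The longest path through T is only 14 days, so T has float 1.
That remains the longest chain; total 15 days.
Change in finish: 15 − 15 = +0 days.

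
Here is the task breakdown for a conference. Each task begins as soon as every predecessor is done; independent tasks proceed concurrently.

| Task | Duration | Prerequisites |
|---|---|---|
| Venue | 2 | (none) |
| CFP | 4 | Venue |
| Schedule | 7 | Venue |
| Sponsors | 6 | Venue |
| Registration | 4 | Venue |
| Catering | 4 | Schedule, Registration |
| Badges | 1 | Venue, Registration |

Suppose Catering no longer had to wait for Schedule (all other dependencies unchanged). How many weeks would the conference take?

Original critical path: Venue→Schedule→Catering = 2+7+4 = 13 ⇒ 13 weeks.
Without Schedule→Catering, Catering's earliest start moves from 9 to 6.
The longest chain is now Venue→Registration→Catering = 2+4+4 = 10, so the conference takes 10 weeks.

10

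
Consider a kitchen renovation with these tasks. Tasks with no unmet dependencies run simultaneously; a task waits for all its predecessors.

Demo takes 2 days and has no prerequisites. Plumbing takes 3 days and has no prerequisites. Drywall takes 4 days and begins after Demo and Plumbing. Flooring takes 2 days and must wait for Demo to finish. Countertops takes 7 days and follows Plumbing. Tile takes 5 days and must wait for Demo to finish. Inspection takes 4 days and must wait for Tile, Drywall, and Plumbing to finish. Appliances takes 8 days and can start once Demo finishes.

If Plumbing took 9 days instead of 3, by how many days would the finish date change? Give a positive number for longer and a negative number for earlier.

6

As given, the longest chain is Plumbing→Drywall→Inspection = 3+4+4 = 11, so the finish is 11 days.
Since Plumbing is critical, the +6 change carries straight to that chain (now 17 days).
The critical path is still Plumbing→Drywall→Inspection; finish is now 17 days.
Change in finish: 17 − 11 = +6 days.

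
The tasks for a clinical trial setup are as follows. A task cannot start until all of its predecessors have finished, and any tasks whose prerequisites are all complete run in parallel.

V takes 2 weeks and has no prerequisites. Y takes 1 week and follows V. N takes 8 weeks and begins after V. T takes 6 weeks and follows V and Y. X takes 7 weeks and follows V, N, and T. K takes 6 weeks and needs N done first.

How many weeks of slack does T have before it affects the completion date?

1

Critical path: V→N→X = 2+8+7 = 17, so the finish is 17 weeks.
The longest chain containing T totals 16 weeks.
Slack of T = 4 − 3 = 1 week.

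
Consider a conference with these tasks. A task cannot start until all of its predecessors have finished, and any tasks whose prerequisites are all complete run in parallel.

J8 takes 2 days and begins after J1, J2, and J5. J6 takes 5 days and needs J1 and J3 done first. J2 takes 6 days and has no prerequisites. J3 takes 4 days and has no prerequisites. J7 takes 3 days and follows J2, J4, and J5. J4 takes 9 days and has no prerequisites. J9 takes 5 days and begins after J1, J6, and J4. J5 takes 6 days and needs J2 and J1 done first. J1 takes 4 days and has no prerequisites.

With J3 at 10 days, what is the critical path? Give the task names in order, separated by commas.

J3, J6, J9

As given, the longest chain is J2→J5→J7 = 6+6+3 = 15, so the finish is 15 days.
J3 is off the critical path — its longest chain is 14 days, giving 1 of slack.
New critical path: J3→J6→J9 = 10+5+5 = 20 ⇒ 20 days.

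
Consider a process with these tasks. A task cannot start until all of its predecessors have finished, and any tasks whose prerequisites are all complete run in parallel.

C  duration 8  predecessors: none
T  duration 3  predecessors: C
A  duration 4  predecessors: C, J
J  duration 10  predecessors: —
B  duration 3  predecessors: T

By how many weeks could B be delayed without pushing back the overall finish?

0

J→A = 10+4 = 14 sets the makespan at 14 weeks.
B finishes as early as 14 and must finish by 14.
Slack of B = 11 − 11 = 0 weeks.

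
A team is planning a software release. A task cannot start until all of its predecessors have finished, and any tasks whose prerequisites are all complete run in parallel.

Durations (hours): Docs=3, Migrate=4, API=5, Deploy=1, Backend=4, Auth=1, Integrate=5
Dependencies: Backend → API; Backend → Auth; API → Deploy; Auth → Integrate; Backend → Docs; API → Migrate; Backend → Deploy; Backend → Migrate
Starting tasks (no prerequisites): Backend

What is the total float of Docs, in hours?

Backend→API→Migrate = 4+5+4 = 13 sets the makespan at 13 hours.
Docs finishes as early as 7 and must finish by 13.
Float = 13 − 7 = 6.

6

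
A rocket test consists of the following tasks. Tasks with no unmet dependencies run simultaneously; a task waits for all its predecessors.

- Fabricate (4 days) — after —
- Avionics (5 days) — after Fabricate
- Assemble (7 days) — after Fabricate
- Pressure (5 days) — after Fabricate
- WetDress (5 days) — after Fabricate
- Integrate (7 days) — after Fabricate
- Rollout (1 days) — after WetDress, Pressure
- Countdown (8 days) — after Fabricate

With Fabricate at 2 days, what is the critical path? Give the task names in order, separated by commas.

Fabricate, Countdown

Baseline: Fabricate→Countdown = 4+8 = 12 → 12 days.
Fabricate lies on that path, so at 2 days the path becomes 10 days.
That remains the longest chain; total 10 days.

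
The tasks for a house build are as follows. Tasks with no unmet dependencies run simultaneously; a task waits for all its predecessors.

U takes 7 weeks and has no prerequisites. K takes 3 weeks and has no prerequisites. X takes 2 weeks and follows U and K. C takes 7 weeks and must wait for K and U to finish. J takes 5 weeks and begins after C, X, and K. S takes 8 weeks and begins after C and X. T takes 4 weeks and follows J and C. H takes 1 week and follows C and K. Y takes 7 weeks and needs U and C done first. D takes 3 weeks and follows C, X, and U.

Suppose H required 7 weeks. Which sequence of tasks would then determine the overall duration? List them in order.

The binding path is U→C→J→T = 7+7+5+4 = 23; finish at 23 weeks.
H has 8 weeks of float (longest path through it is 15).
The critical path is still U→C→J→T; finish is now 23 weeks.

U, C, J, T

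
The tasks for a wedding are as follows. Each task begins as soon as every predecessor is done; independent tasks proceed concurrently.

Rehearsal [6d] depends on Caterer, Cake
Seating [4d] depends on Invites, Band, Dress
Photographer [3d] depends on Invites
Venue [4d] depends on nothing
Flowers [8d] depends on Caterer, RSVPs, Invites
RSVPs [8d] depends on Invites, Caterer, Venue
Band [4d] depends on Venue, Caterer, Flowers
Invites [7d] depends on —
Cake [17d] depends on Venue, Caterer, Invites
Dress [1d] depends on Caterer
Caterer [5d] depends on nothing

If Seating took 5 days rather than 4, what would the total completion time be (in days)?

Critical path before the change: Invites→RSVPs→Flowers→Band→Seating = 7+8+8+4+4 = 31 giving 31 days.
Since Seating is critical, the +1 change carries straight to that chain (now 32 days).
The critical path is still Invites→RSVPs→Flowers→Band→Seating; finish is now 32 days.

32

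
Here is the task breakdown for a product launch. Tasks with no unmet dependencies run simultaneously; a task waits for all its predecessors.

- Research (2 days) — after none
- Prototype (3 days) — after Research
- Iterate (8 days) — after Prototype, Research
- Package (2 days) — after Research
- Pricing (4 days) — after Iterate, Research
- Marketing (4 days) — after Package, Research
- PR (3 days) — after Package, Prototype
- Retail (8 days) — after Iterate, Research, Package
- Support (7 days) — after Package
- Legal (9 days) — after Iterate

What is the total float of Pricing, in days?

The longest chain is Research→Prototype→Iterate→Legal = 2+3+8+9 = 22; overall finish 22 days.
Pricing finishes as early as 17 and must finish by 22.
So Pricing can slip 22 − 17 = 5 days.

5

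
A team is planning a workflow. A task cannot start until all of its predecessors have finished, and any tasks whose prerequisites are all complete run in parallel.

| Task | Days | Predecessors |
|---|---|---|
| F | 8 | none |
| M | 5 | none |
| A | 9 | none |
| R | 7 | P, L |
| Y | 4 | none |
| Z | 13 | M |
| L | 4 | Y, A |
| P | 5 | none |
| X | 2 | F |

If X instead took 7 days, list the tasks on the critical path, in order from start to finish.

Actual critical path: A→L→R = 9+4+7 = 20 ⇒ 20 days.
The longest path through X is only 10 days, so X has float 10.
That remains the longest chain; total 20 days.

A, L, R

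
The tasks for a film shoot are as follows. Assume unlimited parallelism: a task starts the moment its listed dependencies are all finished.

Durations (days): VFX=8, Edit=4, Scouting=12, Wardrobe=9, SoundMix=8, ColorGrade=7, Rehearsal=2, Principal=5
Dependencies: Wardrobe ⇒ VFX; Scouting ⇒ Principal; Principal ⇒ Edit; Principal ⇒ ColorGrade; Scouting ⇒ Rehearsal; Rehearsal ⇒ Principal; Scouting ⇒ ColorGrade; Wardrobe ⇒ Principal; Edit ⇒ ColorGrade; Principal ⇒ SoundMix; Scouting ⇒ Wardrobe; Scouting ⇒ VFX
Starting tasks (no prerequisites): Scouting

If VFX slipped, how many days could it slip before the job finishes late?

Critical path: Scouting→Wardrobe→Principal→Edit→ColorGrade = 12+9+5+4+7 = 37, so the finish is 37 days.
The longest chain containing VFX totals 29 days.
Slack of VFX = 29 − 21 = 8 days.

8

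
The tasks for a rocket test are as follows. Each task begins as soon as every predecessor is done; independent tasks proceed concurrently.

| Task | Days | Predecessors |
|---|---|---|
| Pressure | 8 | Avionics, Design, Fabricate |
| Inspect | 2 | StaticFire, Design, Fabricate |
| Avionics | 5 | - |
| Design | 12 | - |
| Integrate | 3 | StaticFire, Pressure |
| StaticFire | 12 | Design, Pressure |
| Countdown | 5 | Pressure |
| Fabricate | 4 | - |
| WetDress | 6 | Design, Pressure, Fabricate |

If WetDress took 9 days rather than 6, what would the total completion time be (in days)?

As given, the longest chain is Design→Pressure→StaticFire→Integrate = 12+8+12+3 = 35, so the finish is 35 days.
WetDress has 9 days of float (longest path through it is 26).
The critical path is still Design→Pressure→StaticFire→Integrate; finish is now 35 days.

35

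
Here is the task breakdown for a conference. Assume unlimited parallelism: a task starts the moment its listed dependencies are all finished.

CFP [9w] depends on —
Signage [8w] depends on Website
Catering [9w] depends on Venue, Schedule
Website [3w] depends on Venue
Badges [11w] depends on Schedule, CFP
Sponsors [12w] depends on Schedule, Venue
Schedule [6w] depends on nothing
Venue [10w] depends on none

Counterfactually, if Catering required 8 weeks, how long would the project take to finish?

Actual critical path: Venue→Sponsors = 10+12 = 22 ⇒ 22 weeks.
The longest path through Catering is only 19 weeks, so Catering has float 3.
That remains the longest chain; total 22 weeks.

22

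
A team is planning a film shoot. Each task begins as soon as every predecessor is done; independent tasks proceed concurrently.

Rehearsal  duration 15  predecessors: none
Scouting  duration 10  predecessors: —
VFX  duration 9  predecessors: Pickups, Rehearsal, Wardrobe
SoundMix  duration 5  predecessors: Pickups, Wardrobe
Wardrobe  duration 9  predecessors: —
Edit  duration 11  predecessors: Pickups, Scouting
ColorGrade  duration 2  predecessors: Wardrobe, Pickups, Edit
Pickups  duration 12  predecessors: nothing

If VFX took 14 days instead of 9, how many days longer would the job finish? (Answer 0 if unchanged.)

Critical path before the change: Pickups→Edit→ColorGrade = 12+11+2 = 25 giving 25 days.
VFX has 1 day of float (longest path through it is 24).
New critical path: Rehearsal→VFX = 15+14 = 29 ⇒ 29 days.
Change in finish: 29 − 25 = +4 days.

4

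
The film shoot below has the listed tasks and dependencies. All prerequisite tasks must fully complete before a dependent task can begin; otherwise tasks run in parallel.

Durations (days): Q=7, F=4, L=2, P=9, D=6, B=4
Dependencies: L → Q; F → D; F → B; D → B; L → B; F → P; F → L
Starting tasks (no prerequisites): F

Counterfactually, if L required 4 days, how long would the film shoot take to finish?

15

The binding path is F→D→B = 4+6+4 = 14; finish at 14 days.
L is off the critical path — its longest chain is 13 days, giving 1 of slack.
The binding chain switches to F→L→Q = 4+4+7 = 15; finish 15 days.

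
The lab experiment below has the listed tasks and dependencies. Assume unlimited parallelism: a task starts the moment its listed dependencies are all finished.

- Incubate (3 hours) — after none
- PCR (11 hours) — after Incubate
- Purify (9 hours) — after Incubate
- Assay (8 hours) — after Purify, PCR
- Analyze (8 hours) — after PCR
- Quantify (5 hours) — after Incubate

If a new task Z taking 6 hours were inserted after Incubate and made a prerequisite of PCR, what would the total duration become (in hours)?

Originally the job takes 22 hours.
With Z inserted, PCR now waits for max(Incubate, Z).
New critical path: Incubate→Z→PCR→Assay = 3+6+11+8 = 28 ⇒ 28 hours.

28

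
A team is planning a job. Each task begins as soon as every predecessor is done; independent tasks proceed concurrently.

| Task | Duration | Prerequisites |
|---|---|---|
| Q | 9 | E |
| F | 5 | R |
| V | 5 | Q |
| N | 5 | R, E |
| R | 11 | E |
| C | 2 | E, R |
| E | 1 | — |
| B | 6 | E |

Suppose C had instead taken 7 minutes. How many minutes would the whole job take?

19

Critical path before the change: E→R→F = 1+11+5 = 17 giving 17 minutes.
C has 3 minutes of float (longest path through it is 14).
New critical path: E→R→C = 1+11+7 = 19 ⇒ 19 minutes.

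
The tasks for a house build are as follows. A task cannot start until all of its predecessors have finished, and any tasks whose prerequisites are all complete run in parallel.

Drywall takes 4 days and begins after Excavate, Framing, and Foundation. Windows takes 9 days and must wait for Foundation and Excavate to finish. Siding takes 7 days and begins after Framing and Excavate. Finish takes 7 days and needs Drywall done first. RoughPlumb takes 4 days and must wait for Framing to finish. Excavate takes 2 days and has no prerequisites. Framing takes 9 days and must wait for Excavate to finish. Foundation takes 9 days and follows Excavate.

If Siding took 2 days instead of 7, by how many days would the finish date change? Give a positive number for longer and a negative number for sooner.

Critical path before the change: Excavate→Foundation→Drywall→Finish = 2+9+4+7 = 22 giving 22 days.
Siding has 4 days of float (longest path through it is 18).
The critical path is still Excavate→Foundation→Drywall→Finish; finish is now 22 days.
Change in finish: 22 − 22 = +0 days.

0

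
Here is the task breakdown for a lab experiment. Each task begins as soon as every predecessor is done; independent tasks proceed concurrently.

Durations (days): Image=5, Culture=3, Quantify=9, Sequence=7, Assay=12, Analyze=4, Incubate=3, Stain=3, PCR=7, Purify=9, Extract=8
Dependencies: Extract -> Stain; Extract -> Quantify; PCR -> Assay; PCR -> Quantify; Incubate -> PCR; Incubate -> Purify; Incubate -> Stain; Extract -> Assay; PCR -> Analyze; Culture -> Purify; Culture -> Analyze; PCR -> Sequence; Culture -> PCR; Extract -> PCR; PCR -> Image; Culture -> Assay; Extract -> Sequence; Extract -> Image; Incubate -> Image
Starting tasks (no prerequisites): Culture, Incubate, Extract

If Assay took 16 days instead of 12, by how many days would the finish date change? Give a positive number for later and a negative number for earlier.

The binding path is Extract→PCR→Assay = 8+7+12 = 27; finish at 27 days.
Since Assay is critical, the +4 change carries straight to that chain (now 31 days).
No other chain overtakes it, so the finish is 31 days.
Change in finish: 31 − 27 = +4 days.

4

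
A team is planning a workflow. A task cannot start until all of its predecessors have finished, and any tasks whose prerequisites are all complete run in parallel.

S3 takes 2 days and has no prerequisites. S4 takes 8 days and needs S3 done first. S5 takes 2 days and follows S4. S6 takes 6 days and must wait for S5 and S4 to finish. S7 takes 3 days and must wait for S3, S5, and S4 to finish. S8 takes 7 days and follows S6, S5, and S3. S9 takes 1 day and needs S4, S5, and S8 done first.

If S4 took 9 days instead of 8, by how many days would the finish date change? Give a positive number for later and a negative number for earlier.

Actual critical path: S3→S4→S5→S6→S8→S9 = 2+8+2+6+7+1 = 26 ⇒ 26 days.
Since S4 is critical, the +1 change carries straight to that chain (now 27 days).
The critical path is still S3→S4→S5→S6→S8→S9; finish is now 27 days.
Change in finish: 27 − 26 = +1 days.

1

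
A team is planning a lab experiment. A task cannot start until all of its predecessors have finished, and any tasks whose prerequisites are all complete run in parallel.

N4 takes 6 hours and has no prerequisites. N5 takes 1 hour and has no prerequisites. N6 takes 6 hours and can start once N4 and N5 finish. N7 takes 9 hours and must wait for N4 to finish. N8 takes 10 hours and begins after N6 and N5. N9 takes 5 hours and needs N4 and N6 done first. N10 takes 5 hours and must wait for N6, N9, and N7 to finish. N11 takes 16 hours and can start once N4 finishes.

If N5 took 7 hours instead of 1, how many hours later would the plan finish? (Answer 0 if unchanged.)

As given, the longest chain is N4→N6→N8 = 6+6+10 = 22, so the finish is 22 hours.
N5 is off the critical path — its longest chain is 17 hours, giving 5 of slack.
New critical path: N5→N6→N8 = 7+6+10 = 23 ⇒ 23 hours.
Change in finish: 23 − 22 = +1 hours.

1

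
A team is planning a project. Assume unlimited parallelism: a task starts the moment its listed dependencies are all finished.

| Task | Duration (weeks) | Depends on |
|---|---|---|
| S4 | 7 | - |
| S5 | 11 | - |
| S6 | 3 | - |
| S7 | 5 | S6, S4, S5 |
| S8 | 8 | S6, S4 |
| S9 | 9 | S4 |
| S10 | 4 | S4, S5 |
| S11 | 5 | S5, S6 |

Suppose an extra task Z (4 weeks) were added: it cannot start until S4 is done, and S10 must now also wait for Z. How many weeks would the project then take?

Originally the project takes 16 weeks.
With Z inserted, S10 now waits for max(S4, S5, Z).
New critical path: S4→S9 = 7+9 = 16 ⇒ 16 weeks.

16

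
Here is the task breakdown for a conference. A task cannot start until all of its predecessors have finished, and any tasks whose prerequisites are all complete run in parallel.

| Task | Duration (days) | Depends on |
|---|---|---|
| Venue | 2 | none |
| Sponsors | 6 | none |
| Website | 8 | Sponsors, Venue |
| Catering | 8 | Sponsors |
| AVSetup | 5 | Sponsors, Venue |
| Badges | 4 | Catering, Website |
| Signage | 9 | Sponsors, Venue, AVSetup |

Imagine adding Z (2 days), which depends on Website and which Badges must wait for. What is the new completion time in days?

Originally the conference takes 20 days.
With Z inserted, Badges now waits for max(Catering, Website, Z).
New critical path: Sponsors→Website→Z→Badges = 6+8+2+4 = 20 ⇒ 20 days.

20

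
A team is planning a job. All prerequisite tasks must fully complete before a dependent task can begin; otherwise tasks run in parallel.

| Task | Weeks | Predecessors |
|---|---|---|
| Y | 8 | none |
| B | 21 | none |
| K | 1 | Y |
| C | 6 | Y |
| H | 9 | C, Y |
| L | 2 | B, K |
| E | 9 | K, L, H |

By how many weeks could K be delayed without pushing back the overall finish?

Critical path: Y→C→H→E = 8+6+9+9 = 32, so the finish is 32 weeks.
The longest chain containing K totals 20 weeks.
Float = 32 − 20 = 12.

12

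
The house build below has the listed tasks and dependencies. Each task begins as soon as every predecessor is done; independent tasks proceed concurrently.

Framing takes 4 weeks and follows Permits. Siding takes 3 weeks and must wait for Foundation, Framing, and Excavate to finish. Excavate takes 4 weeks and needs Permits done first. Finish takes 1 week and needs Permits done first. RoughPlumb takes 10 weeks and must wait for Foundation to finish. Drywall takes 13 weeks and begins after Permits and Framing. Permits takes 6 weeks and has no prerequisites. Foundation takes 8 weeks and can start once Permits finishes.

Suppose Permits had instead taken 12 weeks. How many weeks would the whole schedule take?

Actual critical path: Permits→Foundation→RoughPlumb = 6+8+10 = 24 ⇒ 24 weeks.
Permits lies on that path, so at 12 weeks the path becomes 30 weeks.
The critical path is still Permits→Foundation→RoughPlumb; finish is now 30 weeks.

30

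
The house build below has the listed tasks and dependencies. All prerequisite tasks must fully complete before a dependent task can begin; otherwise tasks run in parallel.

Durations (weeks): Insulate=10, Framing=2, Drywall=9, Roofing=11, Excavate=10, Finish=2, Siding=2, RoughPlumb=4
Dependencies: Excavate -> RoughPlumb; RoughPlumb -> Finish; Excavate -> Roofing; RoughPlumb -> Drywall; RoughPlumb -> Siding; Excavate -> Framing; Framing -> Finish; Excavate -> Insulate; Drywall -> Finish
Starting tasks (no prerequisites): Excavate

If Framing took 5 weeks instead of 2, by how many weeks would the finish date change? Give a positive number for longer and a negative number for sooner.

Actual critical path: Excavate→RoughPlumb→Drywall→Finish = 10+4+9+2 = 25 ⇒ 25 weeks.
Framing is off the critical path — its longest chain is 14 weeks, giving 11 of slack.
No other chain overtakes it, so the finish is 25 weeks.
Change in finish: 25 − 25 = +0 weeks.

0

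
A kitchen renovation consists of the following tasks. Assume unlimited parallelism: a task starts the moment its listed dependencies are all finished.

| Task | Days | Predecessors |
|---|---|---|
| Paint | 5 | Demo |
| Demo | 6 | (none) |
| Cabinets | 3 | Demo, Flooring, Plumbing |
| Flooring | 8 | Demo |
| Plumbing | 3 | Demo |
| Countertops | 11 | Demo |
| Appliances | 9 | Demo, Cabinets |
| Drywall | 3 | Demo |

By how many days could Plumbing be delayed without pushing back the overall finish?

Critical path: Demo→Flooring→Cabinets→Appliances = 6+8+3+9 = 26, so the finish is 26 days.
The longest chain containing Plumbing totals 21 days.
So Plumbing can slip 14 − 9 = 5 days.

5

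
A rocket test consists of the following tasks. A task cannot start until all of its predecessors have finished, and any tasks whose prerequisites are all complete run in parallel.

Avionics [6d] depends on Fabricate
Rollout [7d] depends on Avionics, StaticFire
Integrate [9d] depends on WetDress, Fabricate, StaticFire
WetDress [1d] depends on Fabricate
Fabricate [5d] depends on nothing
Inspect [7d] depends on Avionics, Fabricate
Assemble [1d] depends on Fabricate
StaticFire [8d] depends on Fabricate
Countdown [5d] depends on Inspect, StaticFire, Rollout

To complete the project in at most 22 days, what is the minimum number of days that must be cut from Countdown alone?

Current finish: 25 days; target: 22.
Countdown is on every critical path, so each day cut from Countdown cuts the finish by one (this holds down to a finish of 22).
Need 25 − 22 = 3 days off Countdown → Countdown becomes 2 days, finish becomes 22.

3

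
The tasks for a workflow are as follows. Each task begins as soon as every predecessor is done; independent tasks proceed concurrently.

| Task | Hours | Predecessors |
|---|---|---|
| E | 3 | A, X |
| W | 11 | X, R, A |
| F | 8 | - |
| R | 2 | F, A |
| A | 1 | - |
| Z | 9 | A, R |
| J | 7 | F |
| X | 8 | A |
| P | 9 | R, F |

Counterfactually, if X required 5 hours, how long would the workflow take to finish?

Critical path before the change: F→R→W = 8+2+11 = 21 giving 21 hours.
X has 1 hour of float (longest path through it is 20).
No other chain overtakes it, so the finish is 21 hours.

21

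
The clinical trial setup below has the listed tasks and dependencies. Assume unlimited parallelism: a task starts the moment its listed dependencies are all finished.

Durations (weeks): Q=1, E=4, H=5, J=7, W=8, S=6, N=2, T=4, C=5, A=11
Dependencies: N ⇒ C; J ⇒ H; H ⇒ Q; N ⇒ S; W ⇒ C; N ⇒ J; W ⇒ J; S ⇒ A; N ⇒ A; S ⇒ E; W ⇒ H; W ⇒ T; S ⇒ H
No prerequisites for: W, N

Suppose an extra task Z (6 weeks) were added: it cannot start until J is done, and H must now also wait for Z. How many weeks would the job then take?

Originally the job takes 21 weeks.
With Z inserted, H now waits for max(J, W, S, Z).
New critical path: W→J→Z→H→Q = 8+7+6+5+1 = 27 ⇒ 27 weeks.

27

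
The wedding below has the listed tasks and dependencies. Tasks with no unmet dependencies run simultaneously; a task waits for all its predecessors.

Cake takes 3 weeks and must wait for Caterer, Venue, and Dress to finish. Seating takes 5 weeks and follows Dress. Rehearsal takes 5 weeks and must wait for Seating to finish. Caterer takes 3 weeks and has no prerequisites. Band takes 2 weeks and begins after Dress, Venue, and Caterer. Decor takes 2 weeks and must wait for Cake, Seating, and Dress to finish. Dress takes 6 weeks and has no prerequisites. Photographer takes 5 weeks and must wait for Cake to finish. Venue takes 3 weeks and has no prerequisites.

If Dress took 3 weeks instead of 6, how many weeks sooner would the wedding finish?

3

Critical path before the change: Dress→Seating→Rehearsal = 6+5+5 = 16 giving 16 weeks.
Dress lies on that path, so at 3 weeks the path becomes 13 weeks.
No other chain overtakes it, so the finish is 13 weeks.
Change in finish: 13 − 16 = -3 weeks.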